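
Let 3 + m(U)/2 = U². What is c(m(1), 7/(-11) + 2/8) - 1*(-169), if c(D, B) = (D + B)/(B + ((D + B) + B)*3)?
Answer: 109536/647 ≈ 169.30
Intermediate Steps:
m(U) = -6 + 2*U²
c(D, B) = (B + D)/(3*D + 7*B) (c(D, B) = (B + D)/(B + ((B + D) + B)*3) = (B + D)/(B + (D + 2*B)*3) = (B + D)/(B + (3*D + 6*B)) = (B + D)/(3*D + 7*B))
c(m(1), 7/(-11) + 2/8) - 1*(-169) = ((7/(-11) + 2/8) + (-6 + 2*1²))/(3*(-6 + 2*1²) + 7*(7/(-11) + 2/8)) - 1*(-169) = ((7*(-1/11) + 2*(⅛)) + (-6 + 2*1))/(3*(-6 + 2*1) + 7*(7*(-1/11) + 2*(⅛))) + 169 = ((-7/11 + ¼) + (-6 + 2))/(3*(-6 + 2) + 7*(-7/11 + ¼)) + 169 = (-17/44 - 4)/(3*(-4) + 7*(-17/44)) + 169 = -193/44/(-12 - 119/44) + 169 = -193/44/(-647/44) + 169 = -44/647*(-193/44) + 169 = 193/647 + 169 = 109536/647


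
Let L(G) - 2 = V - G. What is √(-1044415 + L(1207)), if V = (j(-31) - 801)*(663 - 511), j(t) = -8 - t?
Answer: 2*I*√290969 ≈ 1078.8*I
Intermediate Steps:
V = -118256 (V = ((-8 - 1*(-31)) - 801)*(663 - 511) = ((-8 + 31) - 801)*152 = (23 - 801)*152 = -778*152 = -118256)
L(G) = -118254 - G (L(G) = 2 + (-118256 - G) = -118254 - G)
√(-1044415 + L(1207)) = √(-1044415 + (-118254 - 1*1207)) = √(-1044415 + (-118254 - 1207)) = √(-1044415 - 119461) = √(-1163876) = 2*I*√290969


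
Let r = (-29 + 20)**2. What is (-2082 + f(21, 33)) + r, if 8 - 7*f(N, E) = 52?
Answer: -14051/7 ≈ -2007.3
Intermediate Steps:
f(N, E) = -44/7 (f(N, E) = 8/7 - 1/7*52 = 8/7 - 52/7 = -44/7)
r = 81 (r = (-9)**2 = 81)
(-2082 + f(21, 33)) + r = (-2082 - 44/7) + 81 = -14618/7 + 81 = -14051/7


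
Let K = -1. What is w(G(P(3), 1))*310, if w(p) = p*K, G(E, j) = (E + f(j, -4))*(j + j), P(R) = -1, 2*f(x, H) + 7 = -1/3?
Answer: 8680/3 ≈ 2893.3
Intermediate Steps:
f(x, H) = -11/3 (f(x, H) = -7/2 + (-1/3)/2 = -7/2 + (-1*1/3)/2 = -7/2 + (1/2)*(-1/3) = -7/2 - 1/6 = -11/3)
G(E, j) = 2*j*(-11/3 + E) (G(E, j) = (E - 11/3)*(j + j) = (-11/3 + E)*(2*j) = 2*j*(-11/3 + E))
w(p) = -p (w(p) = p*(-1) = -p)
w(G(P(3), 1))*310 = -2*(-11 + 3*(-1))/3*310 = -2*(-11 - 3)/3*310 = -2*(-14)/3*310 = -1*(-28/3)*310 = (28/3)*310 = 8680/3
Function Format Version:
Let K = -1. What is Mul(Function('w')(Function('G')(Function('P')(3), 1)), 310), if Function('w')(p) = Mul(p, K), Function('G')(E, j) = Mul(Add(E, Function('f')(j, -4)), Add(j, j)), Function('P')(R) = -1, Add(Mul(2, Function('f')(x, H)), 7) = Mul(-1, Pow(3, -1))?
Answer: Rational(8680, 3) ≈ 2893.3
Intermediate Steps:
Function('f')(x, H) = Rational(-11, 3) (Function('f')(x, H) = Add(Rational(-7, 2), Mul(Rational(1, 2), Mul(-1, Pow(3, -1)))) = Add(Rational(-7, 2), Mul(Rational(1, 2), Mul(-1, Rational(1, 3)))) = Add(Rational(-7, 2), Mul(Rational(1, 2), Rational(-1, 3))) = Add(Rational(-7, 2), Rational(-1, 6)) = Rational(-11, 3))
Function('G')(E, j) = Mul(2, j, Add(Rational(-11, 3), E)) (Function('G')(E, j) = Mul(Add(E, Rational(-11, 3)), Add(j, j)) = Mul(Add(Rational(-11, 3), E), Mul(2, j)) = Mul(2, j, Add(Rational(-11, 3), E)))
Function('w')(p) = Mul(-1, p) (Function('w')(p) = Mul(p, -1) = Mul(-1, p))
Mul(Function('w')(Function('G')(Function('P')(3), 1)), 310) = Mul(Mul(-1, Mul(Rational(2, 3), 1, Add(-11, Mul(3, -1)))), 310) = Mul(Mul(-1, Mul(Rational(2, 3), 1, Add(-11, -3))), 310) = Mul(Mul(-1, Mul(Rational(2, 3), 1, -14)), 310) = Mul(Mul(-1, Rational(-28, 3)), 310) = Mul(Rational(28, 3), 310) = Rational(8680, 3)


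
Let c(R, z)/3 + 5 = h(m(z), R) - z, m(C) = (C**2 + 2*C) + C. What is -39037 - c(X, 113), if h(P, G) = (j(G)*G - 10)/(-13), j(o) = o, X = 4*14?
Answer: -493501/13 ≈ -37962.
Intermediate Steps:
X = 56
m(C) = C**2 + 3*C
h(P, G) = 10/13 - G**2/13 (h(P, G) = (G*G - 10)/(-13) = (G**2 - 10)*(-1/13) = (-10 + G**2)*(-1/13) = 10/13 - G**2/13)
c(R, z) = -165/13 - 3*z - 3*R**2/13 (c(R, z) = -15 + 3*((10/13 - R**2/13) - z) = -15 + 3*(10/13 - z - R**2/13) = -15 + (30/13 - 3*z - 3*R**2/13) = -165/13 - 3*z - 3*R**2/13)
-39037 - c(X, 113) = -39037 - (-165/13 - 3*113 - 3/13*56**2) = -39037 - (-165/13 - 339 - 3/13*3136) = -39037 - (-165/13 - 339 - 9408/13) = -39037 - 1*(-13980/13) = -39037 + 13980/13 = -493501/13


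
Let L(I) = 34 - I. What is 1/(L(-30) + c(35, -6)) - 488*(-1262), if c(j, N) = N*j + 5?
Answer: 86835695/141 ≈ 6.1586e+5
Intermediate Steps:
c(j, N) = 5 + N*j
1/(L(-30) + c(35, -6)) - 488*(-1262) = 1/((34 - 1*(-30)) + (5 - 6*35)) - 488*(-1262) = 1/((34 + 30) + (5 - 210)) + 615856 = 1/(64 - 205) + 615856 = 1/(-141) + 615856 = -1/141 + 615856 = 86835695/141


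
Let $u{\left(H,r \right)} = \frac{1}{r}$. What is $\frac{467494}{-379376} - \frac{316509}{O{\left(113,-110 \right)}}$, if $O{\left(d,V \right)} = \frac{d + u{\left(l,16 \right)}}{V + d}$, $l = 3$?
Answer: $- \frac{320249432171}{38127288} \approx -8399.5$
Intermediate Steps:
$O{\left(d,V \right)} = \frac{\frac{1}{16} + d}{V + d}$ ($O{\left(d,V \right)} = \frac{d + \frac{1}{16}}{V + d} = \frac{\frac{1}{16} + d}{V + d}$)
$\frac{467494}{-379376} - \frac{316509}{O{\left(113,-110 \right)}} = \frac{467494}{-379376} - \frac{316509}{\frac{1}{-110 + 113} \left(\frac{1}{16} + 113\right)} = 467494 \left(- \frac{1}{379376}\right) - \frac{316509}{\frac{1}{3} \cdot \frac{1809}{16}} = - \frac{233747}{189688} - \frac{316509}{\frac{1}{3} \cdot \frac{1809}{16}} = - \frac{233747}{189688} - \frac{316509}{\frac{603}{16}} = - \frac{233747}{189688} - \frac{1688048}{201} = - \frac{320249432171}{38127288}$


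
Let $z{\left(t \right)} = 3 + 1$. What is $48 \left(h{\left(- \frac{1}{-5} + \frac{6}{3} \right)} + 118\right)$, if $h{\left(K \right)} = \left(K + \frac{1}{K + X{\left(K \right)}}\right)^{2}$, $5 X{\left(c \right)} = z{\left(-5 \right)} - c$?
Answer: $\frac{38311323}{6400} \approx 5986.1$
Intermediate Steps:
$z{\left(t \right)} = 4$
$X{\left(c \right)} = \frac{4}{5} - \frac{c}{5}$ ($X{\left(c \right)} = \frac{4 - c}{5} = \frac{4}{5} - \frac{c}{5}$)
$h{\left(K \right)} = \left(K + \frac{1}{\frac{4}{5} + \frac{4 K}{5}}\right)^{2}$ ($h{\left(K \right)} = \left(K + \frac{1}{K - \left(- \frac{4}{5} + \frac{K}{5}\right)}\right)^{2} = \left(K + \frac{1}{\frac{4}{5} + \frac{4 K}{5}}\right)^{2}$)
$48 \left(h{\left(- \frac{1}{-5} + \frac{6}{3} \right)} + 118\right) = 48 \left(\frac{\left(5 + 4 \left(- \frac{1}{-5} + \frac{6}{3}\right) + 4 \left(- \frac{1}{-5} + \frac{6}{3}\right)^{2}\right)^{2}}{16 \left(1 + \left(- \frac{1}{-5} + \frac{6}{3}\right)\right)^{2}} + 118\right) = 48 \left(\frac{\left(5 + 4 \left(\left(-1\right) \left(- \frac{1}{5}\right) + 6 \cdot \frac{1}{3}\right) + 4 \left(\left(-1\right) \left(- \frac{1}{5}\right) + 6 \cdot \frac{1}{3}\right)^{2}\right)^{2}}{16 \left(1 + \left(\left(-1\right) \left(- \frac{1}{5}\right) + 6 \cdot \frac{1}{3}\right)\right)^{2}} + 118\right) = 48 \left(\frac{\left(5 + 4 \left(\frac{1}{5} + 2\right) + 4 \left(\frac{1}{5} + 2\right)^{2}\right)^{2}}{16 \left(1 + \left(\frac{1}{5} + 2\right)\right)^{2}} + 118\right) = 48 \left(\frac{\left(5 + 4 \cdot \frac{11}{5} + 4 \left(\frac{11}{5}\right)^{2}\right)^{2}}{16 \left(1 + \frac{11}{5}\right)^{2}} + 118\right) = 48 \left(\frac{\left(5 + \frac{44}{5} + 4 \cdot \frac{121}{25}\right)^{2}}{16 \cdot \frac{256}{25}} + 118\right) = 48 \left(\frac{1}{16} \cdot \frac{25}{256} \left(5 + \frac{44}{5} + \frac{484}{25}\right)^{2} + 118\right) = 48 \left(\frac{1}{16} \cdot \frac{25}{256} \left(\frac{829}{25}\right)^{2} + 118\right) = 48 \left(\frac{1}{16} \cdot \frac{25}{256} \cdot \frac{687241}{625} + 118\right) = 48 \left(\frac{687241}{102400} + 118\right) = 48 \cdot \frac{12770441}{102400} = \frac{38311323}{6400}$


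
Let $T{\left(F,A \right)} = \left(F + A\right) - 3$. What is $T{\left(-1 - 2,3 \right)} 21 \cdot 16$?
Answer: $-1008$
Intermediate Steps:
$T{\left(F,A \right)} = -3 + A + F$ ($T{\left(F,A \right)} = \left(A + F\right) - 3 = -3 + A + F$)
$T{\left(-1 - 2,3 \right)} 21 \cdot 16 = \left(-3 + 3 - 3\right) 21 \cdot 16 = \left(-3\right) 21 \cdot 16 = \left(-63\right) 16 = -1008$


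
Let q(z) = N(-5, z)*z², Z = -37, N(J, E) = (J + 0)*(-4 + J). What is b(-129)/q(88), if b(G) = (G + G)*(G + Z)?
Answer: 3569/29040 ≈ 0.12290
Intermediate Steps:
N(J, E) = J*(-4 + J)
b(G) = 2*G*(-37 + G) (b(G) = (G + G)*(G - 37) = (2*G)*(-37 + G) = 2*G*(-37 + G))
q(z) = 45*z² (q(z) = (-5*(-4 - 5))*z² = (-5*(-9))*z² = 45*z²)
b(-129)/q(88) = (2*(-129)*(-37 - 129))/((45*88²)) = (2*(-129)*(-166))/((45*7744)) = 42828/348480 = 42828*(1/348480) = 3569/29040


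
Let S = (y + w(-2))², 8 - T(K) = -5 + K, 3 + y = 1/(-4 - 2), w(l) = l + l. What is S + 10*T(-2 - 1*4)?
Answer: 8689/36 ≈ 241.36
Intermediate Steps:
w(l) = 2*l
y = -19/6 (y = -3 + 1/(-4 - 2) = -3 + 1/(-6) = -3 - ⅙ = -19/6 ≈ -3.1667)
T(K) = 13 - K (T(K) = 8 - (-5 + K) = 8 + (5 - K) = 13 - K)
S = 1849/36 (S = (-19/6 + 2*(-2))² = (-19/6 - 4)² = (-43/6)² = 1849/36 ≈ 51.361)
S + 10*T(-2 - 1*4) = 1849/36 + 10*(13 - (-2 - 1*4)) = 1849/36 + 10*(13 - (-2 - 4)) = 1849/36 + 10*(13 - 1*(-6)) = 1849/36 + 10*(13 + 6) = 1849/36 + 10*19 = 1849/36 + 190 = 8689/36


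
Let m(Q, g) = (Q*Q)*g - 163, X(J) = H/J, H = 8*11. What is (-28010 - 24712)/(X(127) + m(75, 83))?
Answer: -1115949/9878752 ≈ -0.11296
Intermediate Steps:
H = 88
X(J) = 88/J
m(Q, g) = -163 + g*Q**2 (m(Q, g) = Q**2*g - 163 = g*Q**2 - 163 = -163 + g*Q**2)
(-28010 - 24712)/(X(127) + m(75, 83)) = (-28010 - 24712)/(88/127 + (-163 + 83*75**2)) = -52722/(88*(1/127) + (-163 + 83*5625)) = -52722/(88/127 + (-163 + 466875)) = -52722/(88/127 + 466712) = -52722/59272512/127 = -52722*127/59272512 = -1115949/9878752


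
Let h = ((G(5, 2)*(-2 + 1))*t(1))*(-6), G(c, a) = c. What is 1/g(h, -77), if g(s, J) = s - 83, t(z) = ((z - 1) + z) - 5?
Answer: -1/203 ≈ -0.0049261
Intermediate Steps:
t(z) = -6 + 2*z (t(z) = ((-1 + z) + z) - 5 = (-1 + 2*z) - 5 = -6 + 2*z)
h = -120 (h = ((5*(-2 + 1))*(-6 + 2*1))*(-6) = ((5*(-1))*(-6 + 2))*(-6) = -5*(-4)*(-6) = 20*(-6) = -120)
g(s, J) = -83 + s
1/g(h, -77) = 1/(-83 - 120) = 1/(-203) = -1/203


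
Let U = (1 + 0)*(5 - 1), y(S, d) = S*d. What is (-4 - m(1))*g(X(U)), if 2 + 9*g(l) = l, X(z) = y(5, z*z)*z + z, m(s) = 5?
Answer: -322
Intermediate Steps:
U = 4 (U = 1*4 = 4)
X(z) = z + 5*z³ (X(z) = (5*(z*z))*z + z = (5*z²)*z + z = 5*z³ + z = z + 5*z³)
g(l) = -2/9 + l/9
(-4 - m(1))*g(X(U)) = (-4 - 1*5)*(-2/9 + (4 + 5*4³)/9) = (-4 - 5)*(-2/9 + (4 + 5*64)/9) = -9*(-2/9 + (4 + 320)/9) = -9*(-2/9 + (⅑)*324) = -9*(-2/9 + 36) = -9*322/9 = -322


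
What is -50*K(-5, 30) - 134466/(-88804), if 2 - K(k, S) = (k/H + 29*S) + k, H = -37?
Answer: 70903601221/1642874 ≈ 43158.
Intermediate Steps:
K(k, S) = 2 - 29*S - 36*k/37 (K(k, S) = 2 - ((k/(-37) + 29*S) + k) = 2 - ((-k/37 + 29*S) + k) = 2 - ((29*S - k/37) + k) = 2 - (29*S + 36*k/37) = 2 + (-29*S - 36*k/37) = 2 - 29*S - 36*k/37)
-50*K(-5, 30) - 134466/(-88804) = -50*(2 - 29*30 - 36/37*(-5)) - 134466/(-88804) = -50*(2 - 870 + 180/37) - 134466*(-1)/88804 = -50*(-31936/37) - 1*(-67233/44402) = 1596800/37 + 67233/44402 = 70903601221/1642874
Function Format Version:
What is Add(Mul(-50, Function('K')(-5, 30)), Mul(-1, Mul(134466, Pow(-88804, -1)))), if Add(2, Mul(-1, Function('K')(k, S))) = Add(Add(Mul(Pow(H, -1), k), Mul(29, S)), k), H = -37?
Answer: Rational(70903601221, 1642874) ≈ 43158.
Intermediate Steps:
Function('K')(k, S) = Add(2, Mul(-29, S), Mul(Rational(-36, 37), k)) (Function('K')(k, S) = Add(2, Mul(-1, Add(Add(Mul(Pow(-37, -1), k), Mul(29, S)), k))) = Add(2, Mul(-1, Add(Add(Mul(Rational(-1, 37), k), Mul(29, S)), k))) = Add(2, Mul(-1, Add(Add(Mul(29, S), Mul(Rational(-1, 37), k)), k))) = Add(2, Mul(-1, Add(Mul(29, S), Mul(Rational(36, 37), k)))) = Add(2, Add(Mul(-29, S), Mul(Rational(-36, 37), k))) = Add(2, Mul(-29, S), Mul(Rational(-36, 37), k)))
Add(Mul(-50, Function('K')(-5, 30)), Mul(-1, Mul(134466, Pow(-88804, -1)))) = Add(Mul(-50, Add(2, Mul(-29, 30), Mul(Rational(-36, 37), -5))), Mul(-1, Mul(134466, Pow(-88804, -1)))) = Add(Mul(-50, Add(2, -870, Rational(180, 37))), Mul(-1, Mul(134466, Rational(-1, 88804)))) = Add(Mul(-50, Rational(-31936, 37)), Mul(-1, Rational(-67233, 44402))) = Add(Rational(1596800, 37), Rational(67233, 44402)) = Rational(70903601221, 1642874)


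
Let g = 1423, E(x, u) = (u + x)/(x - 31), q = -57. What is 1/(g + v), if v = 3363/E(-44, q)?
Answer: 101/395948 ≈ 0.00025508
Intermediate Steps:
E(x, u) = (u + x)/(-31 + x)
v = 252225/101 (v = 3363/(((-57 - 44)/(-31 - 44))) = 3363/((-101/(-75))) = 3363/((-1/75*(-101))) = 3363/(101/75) = 3363*(75/101) = 252225/101 ≈ 2497.3)
1/(g + v) = 1/(1423 + 252225/101) = 1/(395948/101) = 101/395948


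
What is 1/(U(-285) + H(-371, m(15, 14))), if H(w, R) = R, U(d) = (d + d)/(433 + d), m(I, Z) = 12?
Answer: 74/603 ≈ 0.12272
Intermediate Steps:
U(d) = 2*d/(433 + d) (U(d) = (2*d)/(433 + d) = 2*d/(433 + d))
1/(U(-285) + H(-371, m(15, 14))) = 1/(2*(-285)/(433 - 285) + 12) = 1/(2*(-285)/148 + 12) = 1/(2*(-285)*(1/148) + 12) = 1/(-285/74 + 12) = 1/(603/74) = 74/603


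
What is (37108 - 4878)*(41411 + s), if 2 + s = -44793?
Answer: -109066320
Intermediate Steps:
s = -44795 (s = -2 - 44793 = -44795)
(37108 - 4878)*(41411 + s) = (37108 - 4878)*(41411 - 44795) = 32230*(-3384) = -109066320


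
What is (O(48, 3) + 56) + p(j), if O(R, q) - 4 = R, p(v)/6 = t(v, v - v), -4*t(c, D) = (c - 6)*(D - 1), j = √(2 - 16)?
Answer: 99 + 3*I*√14/2 ≈ 99.0 + 5.6125*I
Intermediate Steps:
j = I*√14 (j = √(-14) = I*√14 ≈ 3.7417*I)
t(c, D) = -(-1 + D)*(-6 + c)/4 (t(c, D) = -(c - 6)*(D - 1)/4 = -(-6 + c)*(-1 + D)/4 = -(-1 + D)*(-6 + c)/4)
p(v) = -9 + 3*v/2 (p(v) = 6*(-3/2 + v/4 + 3*(v - v)/2 - (v - v)*v/4) = 6*(-3/2 + v/4 + (3/2)*0 - ¼*0*v) = 6*(-3/2 + v/4 + 0 + 0) = 6*(-3/2 + v/4) = -9 + 3*v/2)
O(R, q) = 4 + R
(O(48, 3) + 56) + p(j) = ((4 + 48) + 56) + (-9 + 3*(I*√14)/2) = (52 + 56) + (-9 + 3*I*√14/2) = 108 + (-9 + 3*I*√14/2) = 99 + 3*I*√14/2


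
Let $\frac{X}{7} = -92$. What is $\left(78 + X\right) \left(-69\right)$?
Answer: $39054$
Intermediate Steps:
$X = -644$ ($X = 7 \left(-92\right) = -644$)
$\left(78 + X\right) \left(-69\right) = \left(78 - 644\right) \left(-69\right) = \left(-566\right) \left(-69\right) = 39054$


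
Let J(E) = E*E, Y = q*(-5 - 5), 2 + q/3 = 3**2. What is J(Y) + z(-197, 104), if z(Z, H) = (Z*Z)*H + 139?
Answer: 4080375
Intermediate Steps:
q = 21 (q = -6 + 3*3**2 = -6 + 3*9 = -6 + 27 = 21)
z(Z, H) = 139 + H*Z**2 (z(Z, H) = Z**2*H + 139 = H*Z**2 + 139 = 139 + H*Z**2)
Y = -210 (Y = 21*(-5 - 5) = 21*(-10) = -210)
J(E) = E**2
J(Y) + z(-197, 104) = (-210)**2 + (139 + 104*(-197)**2) = 44100 + (139 + 104*38809) = 44100 + (139 + 4036136) = 44100 + 4036275 = 4080375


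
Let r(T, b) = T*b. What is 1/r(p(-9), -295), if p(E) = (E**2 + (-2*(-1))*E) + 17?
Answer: -1/23600 ≈ -4.2373e-5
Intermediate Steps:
p(E) = 17 + E**2 + 2*E (p(E) = (E**2 + 2*E) + 17 = 17 + E**2 + 2*E)
1/r(p(-9), -295) = 1/((17 + (-9)**2 + 2*(-9))*(-295)) = 1/((17 + 81 - 18)*(-295)) = 1/(80*(-295)) = 1/(-23600) = -1/23600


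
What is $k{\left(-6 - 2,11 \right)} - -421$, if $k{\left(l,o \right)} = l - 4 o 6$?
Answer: $149$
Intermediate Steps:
$k{\left(l,o \right)} = l - 24 o$ ($k{\left(l,o \right)} = l - 4 \cdot 6 o = l - 24 o$)
$k{\left(-6 - 2,11 \right)} - -421 = \left(\left(-6 - 2\right) - 264\right) - -421 = \left(-8 - 264\right) + 421 = -272 + 421 = 149$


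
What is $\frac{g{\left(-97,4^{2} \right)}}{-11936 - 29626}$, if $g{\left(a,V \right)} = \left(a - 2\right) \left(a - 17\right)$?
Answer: $- \frac{627}{2309} \approx -0.27155$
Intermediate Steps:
$g{\left(a,V \right)} = \left(-17 + a\right) \left(-2 + a\right)$ ($g{\left(a,V \right)} = \left(-2 + a\right) \left(-17 + a\right) = \left(-17 + a\right) \left(-2 + a\right)$)
$\frac{g{\left(-97,4^{2} \right)}}{-11936 - 29626} = \frac{34 + \left(-97\right)^{2} - -1843}{-11936 - 29626} = \frac{34 + 9409 + 1843}{-41562} = 11286 \left(- \frac{1}{41562}\right) = - \frac{627}{2309}$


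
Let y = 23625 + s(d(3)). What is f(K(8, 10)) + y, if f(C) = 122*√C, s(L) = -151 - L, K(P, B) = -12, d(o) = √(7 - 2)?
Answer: 23474 - √5 + 244*I*√3 ≈ 23472.0 + 422.62*I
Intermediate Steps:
d(o) = √5
y = 23474 - √5 (y = 23625 + (-151 - √5) = 23474 - √5 ≈ 23472.)
f(K(8, 10)) + y = 122*√(-12) + (23474 - √5) = 122*(2*I*√3) + (23474 - √5) = 244*I*√3 + (23474 - √5) = 23474 - √5 + 244*I*√3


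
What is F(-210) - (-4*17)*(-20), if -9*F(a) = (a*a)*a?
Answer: 1027640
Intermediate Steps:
F(a) = -a**3/9 (F(a) = -a*a*a/9 = -a**2*a/9 = -a**3/9)
F(-210) - (-4*17)*(-20) = -1/9*(-210)**3 - (-4*17)*(-20) = -1/9*(-9261000) - (-68)*(-20) = 1029000 - 1*1360 = 1029000 - 1360 = 1027640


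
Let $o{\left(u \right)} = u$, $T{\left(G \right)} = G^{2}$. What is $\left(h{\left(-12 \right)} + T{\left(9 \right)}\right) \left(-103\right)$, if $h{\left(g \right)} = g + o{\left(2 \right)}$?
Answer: $-7313$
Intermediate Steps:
$h{\left(g \right)} = 2 + g$ ($h{\left(g \right)} = g + 2 = 2 + g$)
$\left(h{\left(-12 \right)} + T{\left(9 \right)}\right) \left(-103\right) = \left(\left(2 - 12\right) + 9^{2}\right) \left(-103\right) = \left(-10 + 81\right) \left(-103\right) = 71 \left(-103\right) = -7313$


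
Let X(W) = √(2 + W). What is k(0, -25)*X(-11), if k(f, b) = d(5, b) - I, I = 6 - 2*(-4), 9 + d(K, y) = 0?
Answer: -69*I ≈ -69.0*I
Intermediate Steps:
d(K, y) = -9 (d(K, y) = -9 + 0 = -9)
I = 14 (I = 6 + 8 = 14)
k(f, b) = -23 (k(f, b) = -9 - 1*14 = -9 - 14 = -23)
k(0, -25)*X(-11) = -23*√(2 - 11) = -69*I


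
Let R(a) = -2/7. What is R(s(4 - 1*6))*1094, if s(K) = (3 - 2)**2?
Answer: -2188/7 ≈ -312.57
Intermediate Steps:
s(K) = 1 (s(K) = 1**2 = 1)
R(a) = -2/7 (R(a) = -2*1/7 = -2/7)
R(s(4 - 1*6))*1094 = -2/7*1094 = -2188/7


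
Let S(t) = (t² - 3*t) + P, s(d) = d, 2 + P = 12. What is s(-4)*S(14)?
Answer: -656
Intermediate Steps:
P = 10 (P = -2 + 12 = 10)
S(t) = 10 + t² - 3*t (S(t) = (t² - 3*t) + 10 = 10 + t² - 3*t)
s(-4)*S(14) = -4*(10 + 14² - 3*14) = -4*(10 + 196 - 42) = -4*164 = -656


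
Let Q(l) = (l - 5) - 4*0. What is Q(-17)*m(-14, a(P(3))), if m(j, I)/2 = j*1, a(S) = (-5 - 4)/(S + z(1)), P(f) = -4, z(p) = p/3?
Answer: 616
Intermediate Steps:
z(p) = p/3 (z(p) = p*(⅓) = p/3)
a(S) = -9/(⅓ + S) (a(S) = (-5 - 4)/(S + (⅓)*1) = -9/(S + ⅓) = -9/(⅓ + S))
m(j, I) = 2*j (m(j, I) = 2*(j*1) = 2*j)
Q(l) = -5 + l (Q(l) = (-5 + l) + 0 = -5 + l)
Q(-17)*m(-14, a(P(3))) = (-5 - 17)*(2*(-14)) = -22*(-28) = 616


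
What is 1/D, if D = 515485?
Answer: 1/515485 ≈ 1.9399e-6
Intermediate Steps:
1/D = 1/515485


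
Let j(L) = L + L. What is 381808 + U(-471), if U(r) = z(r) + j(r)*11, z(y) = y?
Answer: 370975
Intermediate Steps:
j(L) = 2*L
U(r) = 23*r (U(r) = r + (2*r)*11 = r + 22*r = 23*r)
381808 + U(-471) = 381808 + 23*(-471) = 381808 - 10833 = 370975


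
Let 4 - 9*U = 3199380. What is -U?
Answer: 3199376/9 ≈ 3.5549e+5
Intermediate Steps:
U = -3199376/9 (U = 4/9 - ⅑*3199380 = 4/9 - 1066460/3 = -3199376/9 ≈ -3.5549e+5)
-U = -1*(-3199376/9) = 3199376/9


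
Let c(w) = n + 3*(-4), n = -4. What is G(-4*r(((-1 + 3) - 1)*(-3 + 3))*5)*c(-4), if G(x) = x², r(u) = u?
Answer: 0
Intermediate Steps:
c(w) = -16 (c(w) = -4 + 3*(-4) = -4 - 12 = -16)
G(-4*r(((-1 + 3) - 1)*(-3 + 3))*5)*c(-4) = (-4*((-1 + 3) - 1)*(-3 + 3)*5)²*(-16) = (-4*(2 - 1)*0*5)²*(-16) = (-4*0*5)²*(-16) = (0*5)²*(-16) = 0²*(-16) = 0*(-16) = 0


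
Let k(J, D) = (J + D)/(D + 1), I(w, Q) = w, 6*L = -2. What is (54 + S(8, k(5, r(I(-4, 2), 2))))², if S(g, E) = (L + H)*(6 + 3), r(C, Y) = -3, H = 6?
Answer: 11025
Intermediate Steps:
L = -⅓ (L = (⅙)*(-2) = -⅓ ≈ -0.33333)
k(J, D) = (D + J)/(1 + D)
S(g, E) = 51 (S(g, E) = (-⅓ + 6)*(6 + 3) = (17/3)*9 = 51)
(54 + S(8, k(5, r(I(-4, 2), 2))))² = (54 + 51)² = 105² = 11025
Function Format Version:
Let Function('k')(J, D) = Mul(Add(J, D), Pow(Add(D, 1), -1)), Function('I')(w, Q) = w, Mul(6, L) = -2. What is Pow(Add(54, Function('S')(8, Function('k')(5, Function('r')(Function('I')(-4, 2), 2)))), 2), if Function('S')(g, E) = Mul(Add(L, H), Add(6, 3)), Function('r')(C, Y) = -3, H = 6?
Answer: 11025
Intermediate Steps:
L = Rational(-1, 3) (L = Mul(Rational(1, 6), -2) = Rational(-1, 3) ≈ -0.33333)
Function('k')(J, D) = Mul(Pow(Add(1, D), -1), Add(D, J)) (Function('k')(J, D) = Mul(Add(D, J), Pow(Add(1, D), -1)) = Mul(Pow(Add(1, D), -1), Add(D, J)))
Function('S')(g, E) = 51 (Function('S')(g, E) = Mul(Add(Rational(-1, 3), 6), Add(6, 3)) = Mul(Rational(17, 3), 9) = 51)
Pow(Add(54, Function('S')(8, Function('k')(5, Function('r')(Function('I')(-4, 2), 2)))), 2) = Pow(Add(54, 51), 2) = Pow(105, 2) = 11025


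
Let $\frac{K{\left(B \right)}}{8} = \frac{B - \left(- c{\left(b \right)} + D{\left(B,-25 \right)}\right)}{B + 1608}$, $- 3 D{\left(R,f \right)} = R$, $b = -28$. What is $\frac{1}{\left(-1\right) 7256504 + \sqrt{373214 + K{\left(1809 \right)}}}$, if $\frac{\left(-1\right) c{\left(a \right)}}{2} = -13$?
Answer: $- \frac{12397737084}{89964228103348465} - \frac{\sqrt{4357671882414}}{179928456206696930} \approx -1.3782 \cdot 10^{-7}$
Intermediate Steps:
$c{\left(a \right)} = 26$ ($c{\left(a \right)} = \left(-2\right) \left(-13\right) = 26$)
$D{\left(R,f \right)} = - \frac{R}{3}$
$K{\left(B \right)} = \frac{8 \left(26 + \frac{4 B}{3}\right)}{1608 + B}$ ($K{\left(B \right)} = 8 \frac{B - \left(-26 - \frac{B}{3}\right)}{B + 1608} = 8 \frac{B + \left(26 + \frac{B}{3}\right)}{1608 + B} = 8 \frac{26 + \frac{4 B}{3}}{1608 + B} = \frac{8 \left(26 + \frac{4 B}{3}\right)}{1608 + B}$)
$\frac{1}{\left(-1\right) 7256504 + \sqrt{373214 + K{\left(1809 \right)}}} = \frac{1}{\left(-1\right) 7256504 + \sqrt{373214 + \frac{16 \left(39 + 2 \cdot 1809\right)}{3 \left(1608 + 1809\right)}}} = \frac{1}{-7256504 + \sqrt{373214 + \frac{16 \left(39 + 3618\right)}{3 \cdot 3417}}} = \frac{1}{-7256504 + \sqrt{373214 + \frac{16}{3} \cdot \frac{1}{3417} \cdot 3657}} = \frac{1}{-7256504 + \sqrt{373214 + \frac{19504}{3417}}} = \frac{1}{-7256504 + \sqrt{\frac{1275291742}{3417}}} = \frac{1}{-7256504 + \frac{\sqrt{4357671882414}}{3417}}$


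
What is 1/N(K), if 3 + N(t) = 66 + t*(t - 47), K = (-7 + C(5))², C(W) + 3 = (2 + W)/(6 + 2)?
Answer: 4096/12626657 ≈ 0.00032439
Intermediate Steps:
C(W) = -11/4 + W/8 (C(W) = -3 + (2 + W)/(6 + 2) = -3 + (2 + W)/8 = -3 + (2 + W)*(⅛) = -3 + (¼ + W/8) = -11/4 + W/8)
K = 5329/64 (K = (-7 + (-11/4 + (⅛)*5))² = (-7 + (-11/4 + 5/8))² = (-7 - 17/8)² = (-73/8)² = 5329/64 ≈ 83.266)
N(t) = 63 + t*(-47 + t) (N(t) = -3 + (66 + t*(t - 47)) = -3 + (66 + t*(-47 + t)) = 63 + t*(-47 + t))
1/N(K) = 1/(63 + (5329/64)² - 47*5329/64) = 1/(63 + 28398241/4096 - 250463/64) = 1/(12626657/4096) = 4096/12626657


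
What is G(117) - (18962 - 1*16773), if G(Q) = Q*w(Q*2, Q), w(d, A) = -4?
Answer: -2657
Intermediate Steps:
G(Q) = -4*Q (G(Q) = Q*(-4) = -4*Q)
G(117) - (18962 - 1*16773) = -4*117 - (18962 - 1*16773) = -468 - (18962 - 16773) = -468 - 1*2189 = -468 - 2189 = -2657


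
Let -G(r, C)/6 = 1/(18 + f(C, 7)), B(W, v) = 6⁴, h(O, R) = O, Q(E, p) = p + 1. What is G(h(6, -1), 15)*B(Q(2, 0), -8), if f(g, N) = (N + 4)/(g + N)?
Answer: -15552/37 ≈ -420.32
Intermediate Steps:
Q(E, p) = 1 + p
f(g, N) = (4 + N)/(N + g)
B(W, v) = 1296
G(r, C) = -6/(18 + 11/(7 + C)) (G(r, C) = -6/(18 + (4 + 7)/(7 + C)) = -6/(18 + 11/(7 + C)))
G(h(6, -1), 15)*B(Q(2, 0), -8) = (6*(-7 - 1*15)/(137 + 18*15))*1296 = (6*(-7 - 15)/(137 + 270))*1296 = (6*(-22)/407)*1296 = (6*(1/407)*(-22))*1296 = -12/37*1296 = -15552/37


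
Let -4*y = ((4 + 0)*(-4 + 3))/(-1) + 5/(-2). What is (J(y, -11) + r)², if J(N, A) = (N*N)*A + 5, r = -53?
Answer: 10055241/4096 ≈ 2454.9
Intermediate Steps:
y = -3/8 (y = -(((4 + 0)*(-4 + 3))/(-1) + 5/(-2))/4 = -((4*(-1))*(-1) + 5*(-½))/4 = -(-4*(-1) - 5/2)/4 = -(4 - 5/2)/4 = -¼*3/2 = -3/8 ≈ -0.37500)
J(N, A) = 5 + A*N² (J(N, A) = N²*A + 5 = A*N² + 5 = 5 + A*N²)
(J(y, -11) + r)² = ((5 - 11*(-3/8)²) - 53)² = ((5 - 11*9/64) - 53)² = ((5 - 99/64) - 53)² = (221/64 - 53)² = (-3171/64)² = 10055241/4096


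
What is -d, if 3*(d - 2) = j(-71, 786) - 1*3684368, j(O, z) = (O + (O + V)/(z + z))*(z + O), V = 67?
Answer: 1467905626/1179 ≈ 1.2450e+6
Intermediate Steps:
j(O, z) = (O + z)*(O + (67 + O)/(2*z)) (j(O, z) = (O + (O + 67)/(z + z))*(z + O) = (O + (67 + O)/((2*z)))*(O + z) = (O + (67 + O)*(1/(2*z)))*(O + z) = (O + (67 + O)/(2*z))*(O + z) = (O + z)*(O + (67 + O)/(2*z)))
d = -1467905626/1179 (d = 2 + ((½)*((-71)² + 67*(-71) + 786*(67 - 71 + 2*(-71)² + 2*(-71)*786))/786 - 1*3684368)/3 = 2 + ((½)*(1/786)*(5041 - 4757 + 786*(67 - 71 + 2*5041 - 111612)) - 3684368)/3 = 2 + ((½)*(1/786)*(5041 - 4757 + 786*(67 - 71 + 10082 - 111612)) - 3684368)/3 = 2 + ((½)*(1/786)*(5041 - 4757 + 786*(-101534)) - 3684368)/3 = 2 + ((½)*(1/786)*(5041 - 4757 - 79805724) - 3684368)/3 = 2 + ((½)*(1/786)*(-79805440) - 3684368)/3 = 2 + (-19951360/393 - 3684368)/3 = 2 + (⅓)*(-1467907984/393) = 2 - 1467907984/1179 = -1467905626/1179 ≈ -1.2450e+6)
-d = -1*(-1467905626/1179) = 1467905626/1179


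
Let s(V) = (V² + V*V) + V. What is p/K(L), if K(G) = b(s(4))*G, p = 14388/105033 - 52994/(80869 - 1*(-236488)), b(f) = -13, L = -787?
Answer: -25640674/8744345924549 ≈ -2.9323e-6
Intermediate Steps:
s(V) = V + 2*V² (s(V) = (V² + V²) + V = 2*V² + V = V + 2*V²)
p = -333328762/11110985927 (p = 14388*(1/105033) - 52994/(80869 + 236488) = 4796/35011 - 52994/317357 = -333328762/11110985927 ≈ -0.030000)
K(G) = -13*G
p/K(L) = -333328762/(11110985927*((-13*(-787)))) = -333328762/11110985927/10231 = -333328762/11110985927*1/10231 = -25640674/8744345924549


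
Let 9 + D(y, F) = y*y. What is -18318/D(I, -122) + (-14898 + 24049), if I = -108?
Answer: 35545529/3885 ≈ 9149.4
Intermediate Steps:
D(y, F) = -9 + y² (D(y, F) = -9 + y*y = -9 + y²)
-18318/D(I, -122) + (-14898 + 24049) = -18318/(-9 + (-108)²) + (-14898 + 24049) = -18318/(-9 + 11664) + 9151 = -18318/11655 + 9151 = -18318*1/11655 + 9151 = -6106/3885 + 9151 = 35545529/3885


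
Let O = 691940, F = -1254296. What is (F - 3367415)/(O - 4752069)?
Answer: 4621711/4060129 ≈ 1.1383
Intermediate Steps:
(F - 3367415)/(O - 4752069) = (-1254296 - 3367415)/(691940 - 4752069) = -4621711/(-4060129) = -4621711*(-1/4060129) = 4621711/4060129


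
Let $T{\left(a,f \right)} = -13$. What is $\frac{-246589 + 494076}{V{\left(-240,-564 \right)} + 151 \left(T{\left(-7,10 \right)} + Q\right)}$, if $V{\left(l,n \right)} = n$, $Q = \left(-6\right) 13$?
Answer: $- \frac{247487}{14305} \approx -17.301$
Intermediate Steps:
$Q = -78$
$\frac{-246589 + 494076}{V{\left(-240,-564 \right)} + 151 \left(T{\left(-7,10 \right)} + Q\right)} = \frac{-246589 + 494076}{-564 + 151 \left(-13 - 78\right)} = \frac{247487}{-564 + 151 \left(-91\right)} = \frac{247487}{-564 - 13741} = \frac{247487}{-14305} = 247487 \left(- \frac{1}{14305}\right) = - \frac{247487}{14305}$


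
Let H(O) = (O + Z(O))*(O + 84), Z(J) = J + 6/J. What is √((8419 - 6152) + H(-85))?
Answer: √17607835/85 ≈ 49.367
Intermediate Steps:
H(O) = (84 + O)*(2*O + 6/O) (H(O) = (O + (O + 6/O))*(O + 84) = (2*O + 6/O)*(84 + O) = (84 + O)*(2*O + 6/O))
√((8419 - 6152) + H(-85)) = √((8419 - 6152) + (6 + 2*(-85)² + 168*(-85) + 504/(-85))) = √(2267 + (6 + 2*7225 - 14280 + 504*(-1/85))) = √(2267 + (6 + 14450 - 14280 - 504/85)) = √(2267 + 14456/85) = √(207151/85) = √17607835/85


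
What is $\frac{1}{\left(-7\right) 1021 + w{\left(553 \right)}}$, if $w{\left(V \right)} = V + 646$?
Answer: $- \frac{1}{5948} \approx -0.00016812$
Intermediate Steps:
$w{\left(V \right)} = 646 + V$
$\frac{1}{\left(-7\right) 1021 + w{\left(553 \right)}} = \frac{1}{\left(-7\right) 1021 + \left(646 + 553\right)} = \frac{1}{-7147 + 1199} = \frac{1}{-5948} = - \frac{1}{5948}$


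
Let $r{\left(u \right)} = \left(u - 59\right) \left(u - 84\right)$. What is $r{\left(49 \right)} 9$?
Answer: $3150$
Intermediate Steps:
$r{\left(u \right)} = \left(-84 + u\right) \left(-59 + u\right)$ ($r{\left(u \right)} = \left(-59 + u\right) \left(-84 + u\right) = \left(-84 + u\right) \left(-59 + u\right)$)
$r{\left(49 \right)} 9 = \left(4956 + 49^{2} - 7007\right) 9 = \left(4956 + 2401 - 7007\right) 9 = 350 \cdot 9 = 3150$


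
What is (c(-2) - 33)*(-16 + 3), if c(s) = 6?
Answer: 351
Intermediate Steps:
(c(-2) - 33)*(-16 + 3) = (6 - 33)*(-16 + 3) = -27*(-13) = 351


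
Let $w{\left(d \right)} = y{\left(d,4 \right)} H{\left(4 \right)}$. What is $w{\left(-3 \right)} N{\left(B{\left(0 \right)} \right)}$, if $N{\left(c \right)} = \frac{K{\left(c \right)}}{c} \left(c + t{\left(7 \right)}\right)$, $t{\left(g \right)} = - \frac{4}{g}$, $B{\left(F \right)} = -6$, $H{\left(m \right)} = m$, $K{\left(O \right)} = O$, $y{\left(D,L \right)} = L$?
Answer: $- \frac{736}{7} \approx -105.14$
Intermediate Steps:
$N{\left(c \right)} = - \frac{4}{7} + c$ ($N{\left(c \right)} = \frac{c}{c} \left(c - \frac{4}{7}\right) = 1 \left(c - \frac{4}{7}\right) = 1 \left(- \frac{4}{7} + c\right) = - \frac{4}{7} + c$)
$w{\left(d \right)} = 16$ ($w{\left(d \right)} = 4 \cdot 4 = 16$)
$w{\left(-3 \right)} N{\left(B{\left(0 \right)} \right)} = 16 \left(- \frac{4}{7} - 6\right) = 16 \left(- \frac{46}{7}\right) = - \frac{736}{7}$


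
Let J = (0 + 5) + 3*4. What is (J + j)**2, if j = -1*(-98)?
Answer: 13225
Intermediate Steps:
J = 17 (J = 5 + 12 = 17)
j = 98
(J + j)**2 = (17 + 98)**2 = 115**2 = 13225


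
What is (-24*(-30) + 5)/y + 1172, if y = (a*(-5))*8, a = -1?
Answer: 9521/8 ≈ 1190.1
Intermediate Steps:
y = 40 (y = -1*(-5)*8 = 5*8 = 40)
(-24*(-30) + 5)/y + 1172 = (-24*(-30) + 5)/40 + 1172 = (720 + 5)*(1/40) + 1172 = 725*(1/40) + 1172 = 145/8 + 1172 = 9521/8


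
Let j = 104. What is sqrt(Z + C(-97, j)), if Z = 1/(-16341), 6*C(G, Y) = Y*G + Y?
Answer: 5*I*sqrt(17773403037)/16341 ≈ 40.792*I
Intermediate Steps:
C(G, Y) = Y/6 + G*Y/6 (C(G, Y) = (Y*G + Y)/6 = (G*Y + Y)/6 = (Y + G*Y)/6 = Y/6 + G*Y/6)
Z = -1/16341 ≈ -6.1196e-5
sqrt(Z + C(-97, j)) = sqrt(-1/16341 + (1/6)*104*(1 - 97)) = sqrt(-1/16341 + (1/6)*104*(-96)) = sqrt(-1/16341 - 1664) = sqrt(-27191425/16341) = 5*I*sqrt(17773403037)/16341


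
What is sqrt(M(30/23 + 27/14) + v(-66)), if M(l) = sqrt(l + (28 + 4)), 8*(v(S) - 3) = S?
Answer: sqrt(-544341 + 322*sqrt(3653090))/322 ≈ 0.82809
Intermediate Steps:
v(S) = 3 + S/8
M(l) = sqrt(32 + l) (M(l) = sqrt(l + 32) = sqrt(32 + l))
sqrt(M(30/23 + 27/14) + v(-66)) = sqrt(sqrt(32 + (30/23 + 27/14)) + (3 + (1/8)*(-66))) = sqrt(sqrt(32 + (30*(1/23) + 27*(1/14))) + (3 - 33/4)) = sqrt(sqrt(32 + (30/23 + 27/14)) - 21/4) = sqrt(sqrt(32 + 1041/322) - 21/4) = sqrt(sqrt(11345/322) - 21/4) = sqrt(sqrt(3653090)/322 - 21/4) = sqrt(-21/4 + sqrt(3653090)/322)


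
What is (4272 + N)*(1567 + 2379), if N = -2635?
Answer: 6459602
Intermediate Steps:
(4272 + N)*(1567 + 2379) = (4272 - 2635)*(1567 + 2379) = 1637*3946 = 6459602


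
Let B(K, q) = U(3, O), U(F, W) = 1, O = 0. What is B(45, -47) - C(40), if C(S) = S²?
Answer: -1599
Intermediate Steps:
B(K, q) = 1
B(45, -47) - C(40) = 1 - 1*40² = 1 - 1*1600 = 1 - 1600 = -1599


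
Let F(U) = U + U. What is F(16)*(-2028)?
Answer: -64896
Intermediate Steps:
F(U) = 2*U
F(16)*(-2028) = (2*16)*(-2028) = 32*(-2028) = -64896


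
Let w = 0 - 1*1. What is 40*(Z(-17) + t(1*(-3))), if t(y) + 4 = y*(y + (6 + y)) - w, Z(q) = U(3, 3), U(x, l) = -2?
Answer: -200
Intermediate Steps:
Z(q) = -2
w = -1 (w = 0 - 1 = -1)
t(y) = -3 + y*(6 + 2*y) (t(y) = -4 + (y*(y + (6 + y)) - 1*(-1)) = -4 + (y*(6 + 2*y) + 1) = -4 + (1 + y*(6 + 2*y)) = -3 + y*(6 + 2*y))
40*(Z(-17) + t(1*(-3))) = 40*(-2 + (-3 + 2*(1*(-3))² + 6*(1*(-3)))) = 40*(-2 + (-3 + 2*(-3)² + 6*(-3))) = 40*(-2 + (-3 + 2*9 - 18)) = 40*(-2 + (-3 + 18 - 18)) = 40*(-2 - 3) = 40*(-5) = -200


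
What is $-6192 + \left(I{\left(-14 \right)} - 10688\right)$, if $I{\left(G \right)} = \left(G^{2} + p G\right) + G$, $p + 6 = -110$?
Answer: $-15074$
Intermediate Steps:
$p = -116$ ($p = -6 - 110 = -116$)
$I{\left(G \right)} = G^{2} - 115 G$ ($I{\left(G \right)} = \left(G^{2} - 116 G\right) + G = G^{2} - 115 G$)
$-6192 + \left(I{\left(-14 \right)} - 10688\right) = -6192 - \left(10688 + 14 \left(-115 - 14\right)\right) = -6192 - 8882 = -15074$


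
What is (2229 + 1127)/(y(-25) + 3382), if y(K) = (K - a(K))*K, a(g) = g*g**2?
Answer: -1678/193309 ≈ -0.0086804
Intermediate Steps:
a(g) = g**3
y(K) = K*(K - K**3) (y(K) = (K - K**3)*K = K*(K - K**3))
(2229 + 1127)/(y(-25) + 3382) = (2229 + 1127)/(((-25)**2 - 1*(-25)**4) + 3382) = 3356/((625 - 1*390625) + 3382) = 3356/((625 - 390625) + 3382) = 3356/(-390000 + 3382) = 3356/(-386618) = 3356*(-1/386618) = -1678/193309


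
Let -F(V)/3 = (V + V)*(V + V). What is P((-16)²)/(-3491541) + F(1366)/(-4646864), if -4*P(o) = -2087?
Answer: 19544579509265/4056179044356 ≈ 4.8185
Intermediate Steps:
P(o) = 2087/4 (P(o) = -¼*(-2087) = 2087/4)
F(V) = -12*V² (F(V) = -3*(V + V)*(V + V) = -3*2*V*2*V = -12*V²)
P((-16)²)/(-3491541) + F(1366)/(-4646864) = (2087/4)/(-3491541) - 12*1366²/(-4646864) = (2087/4)*(-1/3491541) - 12*1865956*(-1/4646864) = -2087/13966164 - 22391472*(-1/4646864) = -2087/13966164 + 1399467/290429 = 19544579509265/4056179044356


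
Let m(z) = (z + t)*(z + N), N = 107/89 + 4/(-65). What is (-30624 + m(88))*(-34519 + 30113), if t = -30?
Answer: 648785517948/5785 ≈ 1.1215e+8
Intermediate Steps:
N = 6599/5785 (N = 107*(1/89) + 4*(-1/65) = 107/89 - 4/65 = 6599/5785 ≈ 1.1407)
m(z) = (-30 + z)*(6599/5785 + z) (m(z) = (z - 30)*(z + 6599/5785) = (-30 + z)*(6599/5785 + z))
(-30624 + m(88))*(-34519 + 30113) = (-30624 + (-39594/1157 + 88² - 166951/5785*88))*(-34519 + 30113) = (-30624 + (-39594/1157 + 7744 - 14691688/5785))*(-4406) = (-30624 + 29909382/5785)*(-4406) = -147250458/5785*(-4406) = 648785517948/5785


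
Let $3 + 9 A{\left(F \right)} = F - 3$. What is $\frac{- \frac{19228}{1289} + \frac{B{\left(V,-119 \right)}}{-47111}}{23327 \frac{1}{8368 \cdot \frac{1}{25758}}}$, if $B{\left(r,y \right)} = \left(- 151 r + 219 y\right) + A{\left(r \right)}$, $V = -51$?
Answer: $- \frac{11073074461592}{54731522268612621} \approx -0.00020232$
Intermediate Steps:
$A{\left(F \right)} = - \frac{2}{3} + \frac{F}{9}$ ($A{\left(F \right)} = - \frac{1}{3} + \frac{F - 3}{9} = - \frac{1}{3} + \frac{-3 + F}{9} = - \frac{1}{3} + \left(- \frac{1}{3} + \frac{F}{9}\right) = - \frac{2}{3} + \frac{F}{9}$)
$B{\left(r,y \right)} = - \frac{2}{3} + 219 y - \frac{1358 r}{9}$ ($B{\left(r,y \right)} = \left(- 151 r + 219 y\right) + \left(- \frac{2}{3} + \frac{r}{9}\right) = - \frac{2}{3} + 219 y - \frac{1358 r}{9}$)
$\frac{- \frac{19228}{1289} + \frac{B{\left(V,-119 \right)}}{-47111}}{23327 \frac{1}{8368 \cdot \frac{1}{25758}}} = \frac{- \frac{19228}{1289} + \frac{- \frac{2}{3} + 219 \left(-119\right) - - \frac{23086}{3}}{-47111}}{23327 \frac{1}{8368 \cdot \frac{1}{25758}}} = \frac{\left(-19228\right) \frac{1}{1289} + \left(- \frac{2}{3} - 26061 + \frac{23086}{3}\right) \left(- \frac{1}{47111}\right)}{23327 \frac{1}{8368 \cdot \frac{1}{25758}}} = \frac{- \frac{19228}{1289} - - \frac{55099}{141333}}{23327 \frac{1}{\frac{4184}{12879}}} = \frac{- \frac{19228}{1289} + \frac{55099}{141333}}{23327 \cdot \frac{12879}{4184}} = - \frac{2646528313}{182178237 \cdot \frac{300428433}{4184}} = \left(- \frac{2646528313}{182178237}\right) \frac{4184}{300428433} = - \frac{11073074461592}{54731522268612621}$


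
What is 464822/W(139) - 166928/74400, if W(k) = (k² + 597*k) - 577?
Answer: 366701503/157676850 ≈ 2.3257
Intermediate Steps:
W(k) = -577 + k² + 597*k
464822/W(139) - 166928/74400 = 464822/(-577 + 139² + 597*139) - 166928/74400 = 464822/(-577 + 19321 + 82983) - 166928*1/74400 = 464822/101727 - 10433/4650 = 366701503/157676850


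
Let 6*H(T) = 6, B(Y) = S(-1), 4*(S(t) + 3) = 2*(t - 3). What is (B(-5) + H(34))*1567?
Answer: -6268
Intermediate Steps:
S(t) = -9/2 + t/2 (S(t) = -3 + (2*(t - 3))/4 = -3 + (2*(-3 + t))/4 = -3 + (-6 + 2*t)/4 = -3 + (-3/2 + t/2) = -9/2 + t/2)
B(Y) = -5 (B(Y) = -9/2 + (½)*(-1) = -9/2 - ½ = -5)
H(T) = 1 (H(T) = (⅙)*6 = 1)
(B(-5) + H(34))*1567 = (-5 + 1)*1567 = -4*1567 = -6268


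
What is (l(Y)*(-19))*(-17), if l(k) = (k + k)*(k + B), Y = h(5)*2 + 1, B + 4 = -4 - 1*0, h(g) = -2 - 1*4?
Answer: 135014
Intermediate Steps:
h(g) = -6 (h(g) = -2 - 4 = -6)
B = -8 (B = -4 + (-4 - 1*0) = -4 + (-4 + 0) = -4 - 4 = -8)
Y = -11 (Y = -6*2 + 1 = -12 + 1 = -11)
l(k) = 2*k*(-8 + k) (l(k) = (k + k)*(k - 8) = (2*k)*(-8 + k) = 2*k*(-8 + k))
(l(Y)*(-19))*(-17) = ((2*(-11)*(-8 - 11))*(-19))*(-17) = ((2*(-11)*(-19))*(-19))*(-17) = (418*(-19))*(-17) = -7942*(-17) = 135014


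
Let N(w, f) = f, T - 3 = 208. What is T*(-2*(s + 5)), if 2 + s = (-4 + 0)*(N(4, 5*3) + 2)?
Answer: 27430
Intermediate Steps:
T = 211 (T = 3 + 208 = 211)
s = -70 (s = -2 + (-4 + 0)*(5*3 + 2) = -2 - 4*(15 + 2) = -2 - 4*17 = -2 - 68 = -70)
T*(-2*(s + 5)) = 211*(-2*(-70 + 5)) = 211*(-2*(-65)) = 211*130 = 27430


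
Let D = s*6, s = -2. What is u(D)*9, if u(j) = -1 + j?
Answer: -117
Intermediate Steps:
D = -12 (D = -2*6 = -12)
u(D)*9 = (-1 - 12)*9 = -13*9 = -117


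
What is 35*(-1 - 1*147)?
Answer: -5180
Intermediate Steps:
35*(-1 - 1*147) = 35*(-1 - 147) = 35*(-148) = -5180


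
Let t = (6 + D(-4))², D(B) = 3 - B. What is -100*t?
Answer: -16900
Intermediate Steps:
t = 169 (t = (6 + (3 - 1*(-4)))² = (6 + (3 + 4))² = (6 + 7)² = 13² = 169)
-100*t = -100*169 = -16900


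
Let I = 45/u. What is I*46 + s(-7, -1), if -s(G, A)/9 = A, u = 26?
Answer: 1152/13 ≈ 88.615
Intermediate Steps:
s(G, A) = -9*A
I = 45/26 ≈ 1.7308
I*46 + s(-7, -1) = (45/26)*46 - 9*(-1) = 1035/13 + 9 = 1152/13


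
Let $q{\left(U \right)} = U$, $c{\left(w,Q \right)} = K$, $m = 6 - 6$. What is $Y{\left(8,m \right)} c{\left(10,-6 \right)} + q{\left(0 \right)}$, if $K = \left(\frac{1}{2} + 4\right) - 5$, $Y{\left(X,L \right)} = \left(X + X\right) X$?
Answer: $-64$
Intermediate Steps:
$m = 0$ ($m = 6 - 6 = 0$)
$Y{\left(X,L \right)} = 2 X^{2}$ ($Y{\left(X,L \right)} = 2 X X = 2 X^{2}$)
$K = - \frac{1}{2}$ ($K = \left(\frac{1}{2} + 4\right) - 5 = \frac{9}{2} - 5 = - \frac{1}{2} \approx -0.5$)
$c{\left(w,Q \right)} = - \frac{1}{2}$
$Y{\left(8,m \right)} c{\left(10,-6 \right)} + q{\left(0 \right)} = 2 \cdot 8^{2} \left(- \frac{1}{2}\right) + 0 = 2 \cdot 64 \left(- \frac{1}{2}\right) + 0 = 128 \left(- \frac{1}{2}\right) + 0 = -64 + 0 = -64$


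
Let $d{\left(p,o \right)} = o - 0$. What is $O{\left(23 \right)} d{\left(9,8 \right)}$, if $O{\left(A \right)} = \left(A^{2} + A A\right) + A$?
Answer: $8648$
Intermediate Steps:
$d{\left(p,o \right)} = o$ ($d{\left(p,o \right)} = o + 0 = o$)
$O{\left(A \right)} = A + 2 A^{2}$ ($O{\left(A \right)} = \left(A^{2} + A^{2}\right) + A = 2 A^{2} + A = A + 2 A^{2}$)
$O{\left(23 \right)} d{\left(9,8 \right)} = 23 \left(1 + 2 \cdot 23\right) 8 = 23 \left(1 + 46\right) 8 = 23 \cdot 47 \cdot 8 = 1081 \cdot 8 = 8648$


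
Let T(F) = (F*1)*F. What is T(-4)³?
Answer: 4096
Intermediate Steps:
T(F) = F² (T(F) = F*F = F²)
T(-4)³ = ((-4)²)³ = 16³ = 4096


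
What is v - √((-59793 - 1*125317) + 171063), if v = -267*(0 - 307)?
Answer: 81969 - I*√14047 ≈ 81969.0 - 118.52*I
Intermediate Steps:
v = 81969 (v = -267*(-307) = 81969)
v - √((-59793 - 1*125317) + 171063) = 81969 - √((-59793 - 1*125317) + 171063) = 81969 - √((-59793 - 125317) + 171063) = 81969 - √(-185110 + 171063) = 81969 - √(-14047) = 81969 - I*√14047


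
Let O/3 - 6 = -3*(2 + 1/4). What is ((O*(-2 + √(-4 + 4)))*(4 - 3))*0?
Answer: 0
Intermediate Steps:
O = -9/4 (O = 18 + 3*(-3*(2 + 1/4)) = 18 + 3*(-3*(2 + ¼)) = 18 + 3*(-3*9/4) = 18 + 3*(-27/4) = 18 - 81/4 = -9/4 ≈ -2.2500)
((O*(-2 + √(-4 + 4)))*(4 - 3))*0 = ((-9*(-2 + √(-4 + 4))/4)*(4 - 3))*0 = (-9*(-2 + √0)/4*1)*0 = (-9*(-2 + 0)/4*1)*0 = (-9/4*(-2)*1)*0 = ((9/2)*1)*0 = (9/2)*0 = 0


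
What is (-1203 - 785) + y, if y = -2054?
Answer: -4042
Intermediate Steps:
(-1203 - 785) + y = (-1203 - 785) - 2054 = -1988 - 2054 = -4042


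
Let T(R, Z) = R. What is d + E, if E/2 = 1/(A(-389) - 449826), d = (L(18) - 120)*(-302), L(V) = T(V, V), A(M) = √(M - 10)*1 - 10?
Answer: 6233264169495508/202352427295 - 2*I*√399/202352427295 ≈ 30804.0 - 1.9743e-10*I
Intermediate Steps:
A(M) = -10 + √(-10 + M) (A(M) = √(-10 + M)*1 - 10 = √(-10 + M) - 10 = -10 + √(-10 + M))
L(V) = V
d = 30804 (d = (18 - 120)*(-302) = -102*(-302) = 30804)
E = 2/(-449836 + I*√399) (E = 2/((-10 + √(-10 - 389)) - 449826) = 2/((-10 + √(-399)) - 449826) = 2/((-10 + I*√399) - 449826) = 2/(-449836 + I*√399) ≈ -4.4461e-6 - 1.9743e-10*I)
d + E = 30804 + (-899672/202352427295 - 2*I*√399/202352427295) = 6233264169495508/202352427295 - 2*I*√399/202352427295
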